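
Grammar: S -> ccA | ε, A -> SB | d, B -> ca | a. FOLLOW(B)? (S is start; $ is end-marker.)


$ ∈ FOLLOW(S). For each A -> αBβ: add FIRST(β)\{ε} to FOLLOW(B); if β nullable, add FOLLOW(A).
FOLLOW(B) = {$, a, c}


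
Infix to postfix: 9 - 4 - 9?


Left to right (same or higher precedence on left)
Postfix: 9 4 - 9 -


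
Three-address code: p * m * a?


Break into single-operator statements:
t1 = p * m
t2 = t1 * a


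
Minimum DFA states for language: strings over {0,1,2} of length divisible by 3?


Track length mod 3: states 0..2, accept at 0
Minimal DFA: 3 states


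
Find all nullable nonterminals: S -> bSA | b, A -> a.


A nonterminal is nullable iff some alternative derives ε (directly, or every symbol in it is nullable)
Nullable: {}


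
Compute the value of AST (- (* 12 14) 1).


Evaluate inner: (* 12 14) = 168
Evaluate root: (- 168 1) = 167
Result: 167


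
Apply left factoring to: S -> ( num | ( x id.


Common prefix: '('
Factored: S -> ( S', S' -> num | x id


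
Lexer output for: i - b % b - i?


Scan left to right, longest-match per lexeme
Tokens: ID(i), OP(-), ID(b), OP(%), ID(b), OP(-), ID(i)


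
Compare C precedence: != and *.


'*' is multiplicative (level 10); '!=' is equality (level 6)
Higher level binds tighter
'*' has higher precedence than '!='


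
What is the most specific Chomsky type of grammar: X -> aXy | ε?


Single nonterminal LHS, but a^n y^n is not regular
Classification: Type 2 (Context-Free)


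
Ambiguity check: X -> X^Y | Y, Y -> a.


precedence layered via separate nonterminal Y: deterministic
Unambiguous


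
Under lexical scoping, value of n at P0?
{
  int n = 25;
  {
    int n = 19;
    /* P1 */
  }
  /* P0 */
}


n declared in the same block as P0
n = 25


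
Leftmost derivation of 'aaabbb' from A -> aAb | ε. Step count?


Derivation: A => aAb => aaAbb => aaaAbbb => aaabbb
Steps: 4


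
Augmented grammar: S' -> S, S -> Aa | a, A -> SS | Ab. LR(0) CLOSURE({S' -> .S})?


Start: S' -> .S
For each item with dot before a nonterminal B, add B -> .γ for every B-production
Closure: [S' -> .S, S -> .Aa, S -> .a, A -> .SS, A -> .Ab]


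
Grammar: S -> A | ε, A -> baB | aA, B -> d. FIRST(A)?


Per alternative of A: FIRST(baB) = {b}; FIRST(aA) = {a}
FIRST(A) = {a, b}


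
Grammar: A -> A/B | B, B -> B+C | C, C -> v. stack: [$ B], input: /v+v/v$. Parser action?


lookahead ∉ {+} so B won't extend; reduce A -> B
Action: reduce (A -> B)


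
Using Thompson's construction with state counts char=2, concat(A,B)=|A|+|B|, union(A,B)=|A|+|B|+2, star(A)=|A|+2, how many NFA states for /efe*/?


Syntax tree has 3 char leaf(s), 0 union(s), 1 star(s)
chars contribute 3×2 = 6; each union adds +2; each star adds +2
Total: 6 + 0 + 2 = 8 states


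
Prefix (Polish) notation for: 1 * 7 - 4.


left-to-right (same/higher precedence on left): tree is (- (* 1 7) 4)
Prefix: - * 1 7 4


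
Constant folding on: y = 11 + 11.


11 + 11 = 22 at compile time
Optimized: y = 22


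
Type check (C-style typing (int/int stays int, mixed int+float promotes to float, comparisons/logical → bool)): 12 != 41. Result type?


Operand types: int != int
Rule: comparison yields bool
Result type: bool


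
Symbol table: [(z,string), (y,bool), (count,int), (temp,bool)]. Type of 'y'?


Lookup 'y' → type bool


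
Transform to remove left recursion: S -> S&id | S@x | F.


Left-recursive alternatives: S&id, S@x; non-recursive: F
Introduce S': S -> FS', S' -> &idS' | @xS' | ε


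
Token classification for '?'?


Pattern: operator symbol
Type: OPERATOR


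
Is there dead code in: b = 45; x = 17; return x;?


b is assigned but never read
Dead: 'b = 45'


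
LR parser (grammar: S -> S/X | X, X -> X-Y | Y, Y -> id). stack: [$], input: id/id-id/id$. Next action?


no handle on stack; shift 'id'
Action: shift


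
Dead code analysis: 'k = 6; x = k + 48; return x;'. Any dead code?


k is read by x's definition; x is returned
No dead code


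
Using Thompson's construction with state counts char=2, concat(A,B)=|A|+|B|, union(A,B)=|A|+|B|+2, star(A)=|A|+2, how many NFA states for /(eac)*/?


Syntax tree has 3 char leaf(s), 0 union(s), 1 star(s)
chars contribute 3×2 = 6; each union adds +2; each star adds +2
Total: 6 + 0 + 2 = 8 states


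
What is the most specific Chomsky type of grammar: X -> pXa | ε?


Single nonterminal LHS, but p^n a^n is not regular
Classification: Type 2 (Context-Free)


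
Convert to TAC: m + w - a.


Break into single-operator statements:
t1 = m + w
t2 = t1 - a


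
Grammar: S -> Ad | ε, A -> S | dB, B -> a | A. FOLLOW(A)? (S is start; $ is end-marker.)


$ ∈ FOLLOW(S). For each A -> αBβ: add FIRST(β)\{ε} to FOLLOW(B); if β nullable, add FOLLOW(A).
FOLLOW(A) = {d}


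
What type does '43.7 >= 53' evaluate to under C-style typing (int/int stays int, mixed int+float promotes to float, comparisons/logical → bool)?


Operand types: float >= int
Rule: comparison yields bool
Result type: bool


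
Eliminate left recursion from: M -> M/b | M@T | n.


Left-recursive alternatives: M/b, M@T; non-recursive: n
Introduce M': M -> nM', M' -> /bM' | @TM' | ε


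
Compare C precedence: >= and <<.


'<<' is shift (level 8); '>=' is relational (level 7)
Higher level binds tighter
'<<' has higher precedence than '>='


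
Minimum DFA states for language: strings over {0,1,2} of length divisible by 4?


Track length mod 4: states 0..3, accept at 0
Minimal DFA: 4 states


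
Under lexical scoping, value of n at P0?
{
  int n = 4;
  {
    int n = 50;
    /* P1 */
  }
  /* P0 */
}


n declared in the same block as P0
n = 4


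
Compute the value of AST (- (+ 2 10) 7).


Evaluate inner: (+ 2 10) = 12
Evaluate root: (- 12 7) = 5
Result: 5


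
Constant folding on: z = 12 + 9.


12 + 9 = 21 at compile time
Optimized: z = 21


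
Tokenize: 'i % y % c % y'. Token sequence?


Scan left to right, longest-match per lexeme
Tokens: ID(i), OP(%), ID(y), OP(%), ID(c), OP(%), ID(y)


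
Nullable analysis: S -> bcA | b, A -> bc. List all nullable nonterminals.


A nonterminal is nullable iff some alternative derives ε (directly, or every symbol in it is nullable)
Nullable: {}


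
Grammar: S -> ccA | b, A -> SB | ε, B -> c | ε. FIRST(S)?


Per alternative of S: FIRST(ccA) = {c}; FIRST(b) = {b}
FIRST(S) = {b, c}


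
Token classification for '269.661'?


Pattern: digits with a decimal point
Type: FLOAT_LITERAL


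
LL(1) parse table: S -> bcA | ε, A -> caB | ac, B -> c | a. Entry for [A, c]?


For [A, c]: 'c' ∈ FIRST(caB)
Entry: A -> caB


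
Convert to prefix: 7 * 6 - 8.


left-to-right (same/higher precedence on left): tree is (- (* 7 6) 8)
Prefix: - * 7 6 8


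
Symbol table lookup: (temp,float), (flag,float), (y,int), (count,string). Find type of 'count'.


Lookup 'count' → type string


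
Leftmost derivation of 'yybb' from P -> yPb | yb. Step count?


Derivation: P => yPb => yybb
Steps: 2


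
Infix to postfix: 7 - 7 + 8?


Left to right (same or higher precedence on left)
Postfix: 7 7 - 8 +


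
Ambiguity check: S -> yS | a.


right-linear, alternatives start with distinct terminals 'y' vs 'a': unique leftmost derivation
Unambiguous


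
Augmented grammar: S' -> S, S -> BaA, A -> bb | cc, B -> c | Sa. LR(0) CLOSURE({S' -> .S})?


Start: S' -> .S
For each item with dot before a nonterminal B, add B -> .γ for every B-production
Closure: [S' -> .S, S -> .BaA, B -> .c, B -> .Sa]


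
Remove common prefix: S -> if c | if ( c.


Common prefix: 'if'
Factored: S -> if S', S' -> c | ( c


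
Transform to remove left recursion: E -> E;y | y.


Left-recursive alternatives: E;y; non-recursive: y
Introduce E': E -> yE', E' -> ;yE' | ε


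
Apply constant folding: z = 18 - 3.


18 - 3 = 15 at compile time
Optimized: z = 15


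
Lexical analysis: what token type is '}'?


Pattern: delimiter/punctuation
Type: PUNCTUATION


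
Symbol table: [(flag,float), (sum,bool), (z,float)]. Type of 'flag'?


Lookup 'flag' → type float


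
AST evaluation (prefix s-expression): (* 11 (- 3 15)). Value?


Evaluate inner: (- 3 15) = -12
Evaluate root: (* 11 -12) = -132
Result: -132


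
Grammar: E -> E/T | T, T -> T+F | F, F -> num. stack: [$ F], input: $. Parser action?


'F' (not preceded by T+) is the handle for T -> F
Action: reduce (T -> F)


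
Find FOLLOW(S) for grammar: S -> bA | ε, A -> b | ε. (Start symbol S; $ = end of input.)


$ ∈ FOLLOW(S). For each A -> αBβ: add FIRST(β)\{ε} to FOLLOW(B); if β nullable, add FOLLOW(A).
FOLLOW(S) = {$}


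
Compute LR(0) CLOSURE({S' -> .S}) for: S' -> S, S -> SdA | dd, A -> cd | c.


Start: S' -> .S
For each item with dot before a nonterminal B, add B -> .γ for every B-production
Closure: [S' -> .S, S -> .SdA, S -> .dd]


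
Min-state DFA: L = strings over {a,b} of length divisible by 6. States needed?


Track length mod 6: states 0..5, accept at 0
Minimal DFA: 6 states


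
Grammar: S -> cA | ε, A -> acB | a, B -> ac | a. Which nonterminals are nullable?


A nonterminal is nullable iff some alternative derives ε (directly, or every symbol in it is nullable)
Nullable: {S}


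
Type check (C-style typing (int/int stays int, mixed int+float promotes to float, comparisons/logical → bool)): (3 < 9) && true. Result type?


Operand types: bool && bool
Rule: logical operators take bool operands and yield bool
Result type: bool


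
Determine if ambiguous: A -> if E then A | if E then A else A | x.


dangling else: 'if E then if E then x else x' parses two ways
Ambiguous


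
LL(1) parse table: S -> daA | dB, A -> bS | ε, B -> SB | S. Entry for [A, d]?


For [A, d]: ε is nullable and 'd' ∈ FOLLOW(A)
Entry: A -> ε


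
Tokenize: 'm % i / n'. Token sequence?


Scan left to right, longest-match per lexeme
Tokens: ID(m), OP(%), ID(i), OP(/), ID(n)


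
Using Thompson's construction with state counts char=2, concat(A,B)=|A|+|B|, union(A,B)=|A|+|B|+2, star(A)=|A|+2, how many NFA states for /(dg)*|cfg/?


Syntax tree has 5 char leaf(s), 1 union(s), 1 star(s)
chars contribute 5×2 = 10; each union adds +2; each star adds +2
Total: 10 + 2 + 2 = 14 states


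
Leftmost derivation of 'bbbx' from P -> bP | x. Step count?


Derivation: P => bP => bbP => bbbP => bbbx
Steps: 4


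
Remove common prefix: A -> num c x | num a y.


Common prefix: 'num'
Factored: A -> num A', A' -> c x | a y


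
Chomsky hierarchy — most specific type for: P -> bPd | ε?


Single nonterminal LHS, but b^n d^n is not regular
Classification: Type 2 (Context-Free)


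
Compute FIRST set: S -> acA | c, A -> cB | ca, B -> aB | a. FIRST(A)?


Per alternative of A: FIRST(cB) = {c}; FIRST(ca) = {c}
FIRST(A) = {c}


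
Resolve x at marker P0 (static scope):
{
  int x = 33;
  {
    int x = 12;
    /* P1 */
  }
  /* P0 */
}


x declared in the same block as P0
x = 33


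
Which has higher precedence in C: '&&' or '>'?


'>' is relational (level 7); '&&' is logical AND (level 2)
Higher level binds tighter
'>' has higher precedence than '&&'


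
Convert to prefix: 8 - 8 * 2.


'*' binds tighter: tree is (- 8 (* 8 2))
Prefix: - 8 * 8 2


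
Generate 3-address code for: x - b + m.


Break into single-operator statements:
t1 = x - b
t2 = t1 + m


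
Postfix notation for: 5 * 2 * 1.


Left to right (same or higher precedence on left)
Postfix: 5 2 * 1 *


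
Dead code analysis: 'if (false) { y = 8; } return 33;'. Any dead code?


condition is constant false, so the whole block is unreachable
Dead: 'if (false) { y = 8; }'


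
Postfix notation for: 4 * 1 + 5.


Left to right (same or higher precedence on left)
Postfix: 4 1 * 5 +


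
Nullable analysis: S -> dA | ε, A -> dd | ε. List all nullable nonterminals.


A nonterminal is nullable iff some alternative derives ε (directly, or every symbol in it is nullable)
Nullable: {A, S}


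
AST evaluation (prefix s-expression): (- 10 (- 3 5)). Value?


Evaluate inner: (- 3 5) = -2
Evaluate root: (- 10 -2) = 12
Result: 12


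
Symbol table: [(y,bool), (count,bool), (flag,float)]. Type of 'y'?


Lookup 'y' → type bool


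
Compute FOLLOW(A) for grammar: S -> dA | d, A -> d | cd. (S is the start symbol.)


$ ∈ FOLLOW(S). For each A -> αBβ: add FIRST(β)\{ε} to FOLLOW(B); if β nullable, add FOLLOW(A).
FOLLOW(A) = {$}


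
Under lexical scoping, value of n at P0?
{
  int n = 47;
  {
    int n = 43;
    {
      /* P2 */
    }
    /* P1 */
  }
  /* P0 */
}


n declared in the same block as P0
n = 47


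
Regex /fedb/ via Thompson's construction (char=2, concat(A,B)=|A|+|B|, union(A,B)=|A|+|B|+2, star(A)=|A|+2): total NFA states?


Syntax tree has 4 char leaf(s), 0 union(s), 0 star(s)
chars contribute 4×2 = 8; each union adds +2; each star adds +2
Total: 8 + 0 + 0 = 8 states


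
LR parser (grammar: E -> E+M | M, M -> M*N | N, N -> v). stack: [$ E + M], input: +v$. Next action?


handle 'E+M' on top; lookahead ∈ FOLLOW(E) = {+, $}
Action: reduce (E -> E+M)


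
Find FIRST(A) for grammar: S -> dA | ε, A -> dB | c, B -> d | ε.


Per alternative of A: FIRST(dB) = {d}; FIRST(c) = {c}
FIRST(A) = {c, d}


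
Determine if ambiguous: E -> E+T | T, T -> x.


precedence layered via separate nonterminal T: deterministic
Unambiguous


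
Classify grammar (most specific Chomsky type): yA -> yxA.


LHS has context (more than one symbol) and |LHS| ≤ |RHS|
Classification: Type 1 (Context-Sensitive)


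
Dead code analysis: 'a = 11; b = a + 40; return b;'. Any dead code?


a is read by b's definition; b is returned
No dead code


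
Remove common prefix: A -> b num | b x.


Common prefix: 'b'
Factored: A -> b A', A' -> num | x


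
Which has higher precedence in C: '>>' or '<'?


'>>' is shift (level 8); '<' is relational (level 7)
Higher level binds tighter
'>>' has higher precedence than '<'


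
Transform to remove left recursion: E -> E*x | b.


Left-recursive alternatives: E*x; non-recursive: b
Introduce E': E -> bE', E' -> *xE' | ε


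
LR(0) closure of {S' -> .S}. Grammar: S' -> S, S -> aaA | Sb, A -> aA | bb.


Start: S' -> .S
For each item with dot before a nonterminal B, add B -> .γ for every B-production
Closure: [S' -> .S, S -> .aaA, S -> .Sb]


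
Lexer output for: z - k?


Scan left to right, longest-match per lexeme
Tokens: ID(z), OP(-), ID(k)


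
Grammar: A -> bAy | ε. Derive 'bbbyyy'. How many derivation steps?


Derivation: A => bAy => bbAyy => bbbAyyy => bbbyyy
Steps: 4


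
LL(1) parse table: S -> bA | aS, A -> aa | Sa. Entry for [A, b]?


For [A, b]: 'b' ∈ FIRST(Sa)
Entry: A -> Sa


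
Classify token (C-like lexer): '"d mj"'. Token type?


Pattern: double-quoted sequence
Type: STRING_LITERAL


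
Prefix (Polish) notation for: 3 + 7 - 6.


left-to-right (same/higher precedence on left): tree is (- (+ 3 7) 6)
Prefix: - + 3 7 6


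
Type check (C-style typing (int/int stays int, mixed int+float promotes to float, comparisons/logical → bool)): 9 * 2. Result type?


Operand types: int * int
Rule: mixed int/float promotes to float; int/int stays int
Result type: int


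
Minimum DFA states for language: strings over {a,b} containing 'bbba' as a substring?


KMP-style automaton: 4 progress states + 1 absorbing accept = 5
Minimal DFA: 5 states


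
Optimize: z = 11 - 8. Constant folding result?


11 - 8 = 3 at compile time
Optimized: z = 3


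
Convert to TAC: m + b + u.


Break into single-operator statements:
t1 = m + b
t2 = t1 + u


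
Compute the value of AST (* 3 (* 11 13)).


Evaluate inner: (* 11 13) = 143
Evaluate root: (* 3 143) = 429
Result: 429


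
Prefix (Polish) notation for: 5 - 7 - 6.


left-to-right (same/higher precedence on left): tree is (- (- 5 7) 6)
Prefix: - - 5 7 6


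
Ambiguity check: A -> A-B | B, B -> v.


precedence layered via separate nonterminal B: deterministic
Unambiguous


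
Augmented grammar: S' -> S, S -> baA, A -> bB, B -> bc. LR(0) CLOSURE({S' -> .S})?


Start: S' -> .S
For each item with dot before a nonterminal B, add B -> .γ for every B-production
Closure: [S' -> .S, S -> .baA]


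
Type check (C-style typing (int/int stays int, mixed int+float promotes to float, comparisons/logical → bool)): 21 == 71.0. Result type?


Operand types: int == float
Rule: comparison yields bool
Result type: bool


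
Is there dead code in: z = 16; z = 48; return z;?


first assignment to z is overwritten before any read
Dead: 'z = 16'


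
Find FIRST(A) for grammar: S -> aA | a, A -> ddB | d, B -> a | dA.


Per alternative of A: FIRST(ddB) = {d}; FIRST(d) = {d}
FIRST(A) = {d}


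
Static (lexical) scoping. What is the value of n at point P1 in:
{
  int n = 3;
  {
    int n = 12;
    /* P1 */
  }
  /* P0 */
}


n declared in the same block as P1
n = 12


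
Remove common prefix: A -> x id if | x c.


Common prefix: 'x'
Factored: A -> x A', A' -> id if | c


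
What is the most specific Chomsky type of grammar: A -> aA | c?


Right-linear: every RHS is a terminal or a terminal followed by one nonterminal
Classification: Type 3 (Regular)


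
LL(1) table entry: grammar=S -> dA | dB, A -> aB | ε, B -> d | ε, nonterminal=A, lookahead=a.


For [A, a]: 'a' ∈ FIRST(aB)
Entry: A -> aB


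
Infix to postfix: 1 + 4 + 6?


Left to right (same or higher precedence on left)
Postfix: 1 4 + 6 +


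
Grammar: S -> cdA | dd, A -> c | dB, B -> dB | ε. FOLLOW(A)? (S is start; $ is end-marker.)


$ ∈ FOLLOW(S). For each A -> αBβ: add FIRST(β)\{ε} to FOLLOW(B); if β nullable, add FOLLOW(A).
FOLLOW(A) = {$}


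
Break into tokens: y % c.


Scan left to right, longest-match per lexeme
Tokens: ID(y), OP(%), ID(c)


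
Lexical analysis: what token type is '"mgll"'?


Pattern: double-quoted sequence
Type: STRING_LITERAL


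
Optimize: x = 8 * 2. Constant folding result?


8 * 2 = 16 at compile time
Optimized: x = 16


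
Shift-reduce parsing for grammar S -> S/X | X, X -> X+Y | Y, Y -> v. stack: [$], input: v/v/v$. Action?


no handle on stack; shift 'v'
Action: shift


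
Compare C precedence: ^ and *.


'*' is multiplicative (level 10); '^' is bitwise XOR (level 4)
Higher level binds tighter
'*' has higher precedence than '^'


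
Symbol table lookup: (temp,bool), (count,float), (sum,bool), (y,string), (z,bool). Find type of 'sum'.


Lookup 'sum' → type bool


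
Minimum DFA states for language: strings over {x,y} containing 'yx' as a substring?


KMP-style automaton: 2 progress states + 1 absorbing accept = 3
Minimal DFA: 3 states


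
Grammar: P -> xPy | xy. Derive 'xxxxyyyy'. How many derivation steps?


Derivation: P => xPy => xxPyy => xxxPyyy => xxxxyyyy
Steps: 4


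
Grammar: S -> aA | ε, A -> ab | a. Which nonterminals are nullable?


A nonterminal is nullable iff some alternative derives ε (directly, or every symbol in it is nullable)
Nullable: {S}


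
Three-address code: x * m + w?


Break into single-operator statements:
t1 = x * m
t2 = t1 + w


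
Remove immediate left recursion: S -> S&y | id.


Left-recursive alternatives: S&y; non-recursive: id
Introduce S': S -> idS', S' -> &yS' | ε


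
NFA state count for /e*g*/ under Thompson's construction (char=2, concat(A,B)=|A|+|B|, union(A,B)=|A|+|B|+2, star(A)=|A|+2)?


Syntax tree has 2 char leaf(s), 0 union(s), 2 star(s)
chars contribute 2×2 = 4; each union adds +2; each star adds +2
Total: 4 + 0 + 4 = 8 states


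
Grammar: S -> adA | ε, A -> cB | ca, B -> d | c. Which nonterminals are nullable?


A nonterminal is nullable iff some alternative derives ε (directly, or every symbol in it is nullable)
Nullable: {S}


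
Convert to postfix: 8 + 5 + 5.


Left to right (same or higher precedence on left)
Postfix: 8 5 + 5 +


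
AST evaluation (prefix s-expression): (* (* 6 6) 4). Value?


Evaluate inner: (* 6 6) = 36
Evaluate root: (* 36 4) = 144
Result: 144


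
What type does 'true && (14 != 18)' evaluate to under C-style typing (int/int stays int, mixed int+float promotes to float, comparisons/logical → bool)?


Operand types: bool && bool
Rule: logical operators take bool operands and yield bool
Result type: bool


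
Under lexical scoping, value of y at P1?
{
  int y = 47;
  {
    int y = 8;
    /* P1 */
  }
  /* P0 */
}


y declared in the same block as P1
y = 8


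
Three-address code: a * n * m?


Break into single-operator statements:
t1 = a * n
t2 = t1 * m


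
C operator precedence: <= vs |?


'<=' is relational (level 7); '|' is bitwise OR (level 3)
Higher level binds tighter
'<=' has higher precedence than '|'


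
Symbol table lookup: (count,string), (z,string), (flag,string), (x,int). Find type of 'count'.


Lookup 'count' → type string


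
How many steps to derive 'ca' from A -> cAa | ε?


Derivation: A => cAa => ca
Steps: 2


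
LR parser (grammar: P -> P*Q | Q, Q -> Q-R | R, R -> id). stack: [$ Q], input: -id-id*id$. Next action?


shift '-' to continue Q -> Q-R
Action: shift


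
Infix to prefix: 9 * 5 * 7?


left-to-right (same/higher precedence on left): tree is (* (* 9 5) 7)
Prefix: * * 9 5 7


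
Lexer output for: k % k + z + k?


Scan left to right, longest-match per lexeme
Tokens: ID(k), OP(%), ID(k), OP(+), ID(z), OP(+), ID(k)


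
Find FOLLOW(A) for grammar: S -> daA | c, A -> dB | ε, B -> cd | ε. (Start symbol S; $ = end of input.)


$ ∈ FOLLOW(S). For each A -> αBβ: add FIRST(β)\{ε} to FOLLOW(B); if β nullable, add FOLLOW(A).
FOLLOW(A) = {$}


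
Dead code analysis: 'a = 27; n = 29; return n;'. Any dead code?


a is assigned but never read
Dead: 'a = 27'


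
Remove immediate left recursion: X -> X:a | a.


Left-recursive alternatives: X:a; non-recursive: a
Introduce X': X -> aX', X' -> :aX' | ε


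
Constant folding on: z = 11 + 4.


11 + 4 = 15 at compile time
Optimized: z = 15


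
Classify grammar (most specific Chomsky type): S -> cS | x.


Right-linear: every RHS is a terminal or a terminal followed by one nonterminal
Classification: Type 3 (Regular)


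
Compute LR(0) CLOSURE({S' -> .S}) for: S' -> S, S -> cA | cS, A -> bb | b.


Start: S' -> .S
For each item with dot before a nonterminal B, add B -> .γ for every B-production
Closure: [S' -> .S, S -> .cA, S -> .cS]


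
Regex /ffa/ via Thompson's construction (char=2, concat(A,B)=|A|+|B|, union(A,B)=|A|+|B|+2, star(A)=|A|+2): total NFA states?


Syntax tree has 3 char leaf(s), 0 union(s), 0 star(s)
chars contribute 3×2 = 6; each union adds +2; each star adds +2
Total: 6 + 0 + 0 = 6 states


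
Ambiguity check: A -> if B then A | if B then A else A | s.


dangling else: 'if B then if B then s else s' parses two ways
Ambiguous


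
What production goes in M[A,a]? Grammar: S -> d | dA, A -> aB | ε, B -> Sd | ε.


For [A, a]: 'a' ∈ FIRST(aB)
Entry: A -> aB


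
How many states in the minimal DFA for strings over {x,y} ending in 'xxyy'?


Track the longest suffix of input matching a prefix of 'xxyy': 5 classes (prefixes of length 0..4)
Minimal DFA: 5 states


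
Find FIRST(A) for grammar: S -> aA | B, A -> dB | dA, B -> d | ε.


Per alternative of A: FIRST(dB) = {d}; FIRST(dA) = {d}
FIRST(A) = {d}


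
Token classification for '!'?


Pattern: operator symbol
Type: OPERATOR


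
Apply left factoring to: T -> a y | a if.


Common prefix: 'a'
Factored: T -> a T', T' -> y | if


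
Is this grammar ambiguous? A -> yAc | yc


balanced y^n…c^n: each string has a unique parse
Unambiguous


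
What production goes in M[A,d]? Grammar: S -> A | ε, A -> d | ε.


For [A, d]: 'd' ∈ FIRST(d)
Entry: A -> d


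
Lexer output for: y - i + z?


Scan left to right, longest-match per lexeme
Tokens: ID(y), OP(-), ID(i), OP(+), ID(z)


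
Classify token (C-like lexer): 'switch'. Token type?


Pattern: reserved word
Type: KEYWORD


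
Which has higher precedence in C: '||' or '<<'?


'<<' is shift (level 8); '||' is logical OR (level 1)
Higher level binds tighter
'<<' has higher precedence than '||'


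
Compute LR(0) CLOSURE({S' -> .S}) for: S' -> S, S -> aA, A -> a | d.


Start: S' -> .S
For each item with dot before a nonterminal B, add B -> .γ for every B-production
Closure: [S' -> .S, S -> .aA]


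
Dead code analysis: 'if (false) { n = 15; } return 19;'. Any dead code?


condition is constant false, so the whole block is unreachable
Dead: 'if (false) { n = 15; }'


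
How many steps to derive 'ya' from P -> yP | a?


Derivation: P => yP => ya
Steps: 2


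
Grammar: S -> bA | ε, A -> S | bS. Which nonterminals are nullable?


A nonterminal is nullable iff some alternative derives ε (directly, or every symbol in it is nullable)
Nullable: {A, S}


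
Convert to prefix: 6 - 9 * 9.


'*' binds tighter: tree is (- 6 (* 9 9))
Prefix: - 6 * 9 9


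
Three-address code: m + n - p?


Break into single-operator statements:
t1 = m + n
t2 = t1 - p


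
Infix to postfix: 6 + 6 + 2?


Left to right (same or higher precedence on left)
Postfix: 6 6 + 2 +


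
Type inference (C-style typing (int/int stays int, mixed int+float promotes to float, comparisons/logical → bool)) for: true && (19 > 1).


Operand types: bool && bool
Rule: logical operators take bool operands and yield bool
Result type: bool


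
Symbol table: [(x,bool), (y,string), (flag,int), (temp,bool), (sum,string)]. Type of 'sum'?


Lookup 'sum' → type string


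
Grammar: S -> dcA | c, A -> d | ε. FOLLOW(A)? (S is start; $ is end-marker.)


$ ∈ FOLLOW(S). For each A -> αBβ: add FIRST(β)\{ε} to FOLLOW(B); if β nullable, add FOLLOW(A).
FOLLOW(A) = {$}


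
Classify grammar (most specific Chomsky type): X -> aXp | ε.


Single nonterminal LHS, but a^n p^n is not regular
Classification: Type 2 (Context-Free)


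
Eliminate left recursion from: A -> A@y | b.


Left-recursive alternatives: A@y; non-recursive: b
Introduce A': A -> bA', A' -> @yA' | ε


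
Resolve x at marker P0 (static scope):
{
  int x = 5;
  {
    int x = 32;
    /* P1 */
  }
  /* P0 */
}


x declared in the same block as P0
x = 5


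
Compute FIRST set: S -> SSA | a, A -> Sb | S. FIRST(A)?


Per alternative of A: FIRST(Sb) = {a}; FIRST(S) = {a}
FIRST(A) = {a}


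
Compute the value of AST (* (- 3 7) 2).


Evaluate inner: (- 3 7) = -4
Evaluate root: (* -4 2) = -8
Result: -8


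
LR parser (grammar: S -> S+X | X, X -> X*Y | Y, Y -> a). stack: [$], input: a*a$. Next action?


no handle on stack; shift 'a'
Action: shift


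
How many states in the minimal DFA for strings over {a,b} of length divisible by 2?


Track length mod 2: states 0..1, accept at 0
Minimal DFA: 2 states


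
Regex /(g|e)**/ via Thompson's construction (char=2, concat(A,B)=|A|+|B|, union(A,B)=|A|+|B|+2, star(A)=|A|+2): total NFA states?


Syntax tree has 2 char leaf(s), 1 union(s), 2 star(s)
chars contribute 2×2 = 4; each union adds +2; each star adds +2
Total: 4 + 2 + 4 = 10 states


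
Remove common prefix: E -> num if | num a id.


Common prefix: 'num'
Factored: E -> num E', E' -> if | a id


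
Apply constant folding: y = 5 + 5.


5 + 5 = 10 at compile time
Optimized: y = 10


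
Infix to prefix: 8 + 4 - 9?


left-to-right (same/higher precedence on left): tree is (- (+ 8 4) 9)
Prefix: - + 8 4 9


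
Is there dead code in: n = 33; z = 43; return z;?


n is assigned but never read
Dead: 'n = 33'


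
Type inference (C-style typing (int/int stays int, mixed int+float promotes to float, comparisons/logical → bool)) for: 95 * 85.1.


Operand types: int * float
Rule: mixed int/float promotes to float; int/int stays int
Result type: float


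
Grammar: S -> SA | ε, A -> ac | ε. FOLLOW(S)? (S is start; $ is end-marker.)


$ ∈ FOLLOW(S). For each A -> αBβ: add FIRST(β)\{ε} to FOLLOW(B); if β nullable, add FOLLOW(A).
FOLLOW(S) = {$, a}


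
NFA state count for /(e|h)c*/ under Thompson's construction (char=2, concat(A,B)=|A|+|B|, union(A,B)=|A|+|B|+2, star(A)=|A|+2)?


Syntax tree has 3 char leaf(s), 1 union(s), 1 star(s)
chars contribute 3×2 = 6; each union adds +2; each star adds +2
Total: 6 + 2 + 2 = 10 states


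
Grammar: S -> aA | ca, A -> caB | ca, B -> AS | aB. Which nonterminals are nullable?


A nonterminal is nullable iff some alternative derives ε (directly, or every symbol in it is nullable)
Nullable: {}


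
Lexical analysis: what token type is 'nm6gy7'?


Pattern: letter/underscore followed by alphanumerics, not a keyword
Type: IDENTIFIER


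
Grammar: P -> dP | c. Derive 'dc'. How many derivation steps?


Derivation: P => dP => dc
Steps: 2


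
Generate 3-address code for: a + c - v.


Break into single-operator statements:
t1 = a + c
t2 = t1 - v


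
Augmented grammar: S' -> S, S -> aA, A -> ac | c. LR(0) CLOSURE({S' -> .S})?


Start: S' -> .S
For each item with dot before a nonterminal B, add B -> .γ for every B-production
Closure: [S' -> .S, S -> .aA]


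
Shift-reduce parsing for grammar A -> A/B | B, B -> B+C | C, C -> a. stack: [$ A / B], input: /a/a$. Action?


handle 'A/B' on top; lookahead ∈ FOLLOW(A) = {/, $}
Action: reduce (A -> A/B)


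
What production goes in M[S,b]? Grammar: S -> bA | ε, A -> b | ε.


For [S, b]: 'b' ∈ FIRST(bA)
Entry: S -> bA


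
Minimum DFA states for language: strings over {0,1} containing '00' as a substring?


KMP-style automaton: 2 progress states + 1 absorbing accept = 3
Minimal DFA: 3 states


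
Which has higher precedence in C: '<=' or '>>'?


'>>' is shift (level 8); '<=' is relational (level 7)
Higher level binds tighter
'>>' has higher precedence than '<='


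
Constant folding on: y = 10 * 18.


10 * 18 = 180 at compile time
Optimized: y = 180


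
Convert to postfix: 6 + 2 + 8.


Left to right (same or higher precedence on left)
Postfix: 6 2 + 8 +


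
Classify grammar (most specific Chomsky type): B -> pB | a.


Right-linear: every RHS is a terminal or a terminal followed by one nonterminal
Classification: Type 3 (Regular)


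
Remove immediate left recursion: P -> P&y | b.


Left-recursive alternatives: P&y; non-recursive: b
Introduce P': P -> bP', P' -> &yP' | ε


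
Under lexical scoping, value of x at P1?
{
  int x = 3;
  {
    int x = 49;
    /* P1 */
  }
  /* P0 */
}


x declared in the same block as P1
x = 49


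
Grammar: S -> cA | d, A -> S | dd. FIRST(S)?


Per alternative of S: FIRST(cA) = {c}; FIRST(d) = {d}
FIRST(S) = {c, d}


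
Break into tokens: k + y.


Scan left to right, longest-match per lexeme
Tokens: ID(k), OP(+), ID(y)


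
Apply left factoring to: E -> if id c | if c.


Common prefix: 'if'
Factored: E -> if E', E' -> id c | c


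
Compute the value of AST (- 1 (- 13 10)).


Evaluate inner: (- 13 10) = 3
Evaluate root: (- 1 3) = -2
Result: -2


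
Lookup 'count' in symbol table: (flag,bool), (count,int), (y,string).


Lookup 'count' → type int


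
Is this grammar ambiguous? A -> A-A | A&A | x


'x-x&x' has two parse trees (no precedence encoded between - and &)
Ambiguous


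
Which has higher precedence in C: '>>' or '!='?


'>>' is shift (level 8); '!=' is equality (level 6)
Higher level binds tighter
'>>' has higher precedence than '!='


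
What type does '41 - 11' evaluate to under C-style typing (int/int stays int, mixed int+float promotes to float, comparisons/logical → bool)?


Operand types: int - int
Rule: mixed int/float promotes to float; int/int stays int
Result type: int


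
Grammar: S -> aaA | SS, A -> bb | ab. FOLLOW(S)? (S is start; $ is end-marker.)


$ ∈ FOLLOW(S). For each A -> αBβ: add FIRST(β)\{ε} to FOLLOW(B); if β nullable, add FOLLOW(A).
FOLLOW(S) = {$, a}


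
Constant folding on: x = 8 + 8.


8 + 8 = 16 at compile time
Optimized: x = 16


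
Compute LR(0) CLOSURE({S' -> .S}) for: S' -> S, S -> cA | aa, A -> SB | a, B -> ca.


Start: S' -> .S
For each item with dot before a nonterminal B, add B -> .γ for every B-production
Closure: [S' -> .S, S -> .cA, S -> .aa]


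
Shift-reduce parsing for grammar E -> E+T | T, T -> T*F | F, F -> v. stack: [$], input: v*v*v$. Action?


no handle on stack; shift 'v'
Action: shift


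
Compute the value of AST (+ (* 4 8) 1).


Evaluate inner: (* 4 8) = 32
Evaluate root: (+ 32 1) = 33
Result: 33


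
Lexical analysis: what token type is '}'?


Pattern: delimiter/punctuation
Type: PUNCTUATION


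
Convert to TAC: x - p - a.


Break into single-operator statements:
t1 = x - p
t2 = t1 - a


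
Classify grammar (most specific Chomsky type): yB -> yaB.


LHS has context (more than one symbol) and |LHS| ≤ |RHS|
Classification: Type 1 (Context-Sensitive)


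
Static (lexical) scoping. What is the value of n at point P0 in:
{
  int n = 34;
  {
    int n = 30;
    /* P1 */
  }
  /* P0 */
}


n declared in the same block as P0
n = 34


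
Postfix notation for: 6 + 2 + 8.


Left to right (same or higher precedence on left)
Postfix: 6 2 + 8 +


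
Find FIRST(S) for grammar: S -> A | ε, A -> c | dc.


Per alternative of S: FIRST(A) = {c, d}; FIRST(ε) = {ε}
FIRST(S) = {c, d, ε}


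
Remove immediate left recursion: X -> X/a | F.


Left-recursive alternatives: X/a; non-recursive: F
Introduce X': X -> FX', X' -> /aX' | ε


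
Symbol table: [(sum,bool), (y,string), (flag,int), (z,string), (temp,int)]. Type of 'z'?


Lookup 'z' → type string


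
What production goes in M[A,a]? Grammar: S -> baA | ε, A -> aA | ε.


For [A, a]: 'a' ∈ FIRST(aA)
Entry: A -> aA


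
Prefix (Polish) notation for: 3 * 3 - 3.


left-to-right (same/higher precedence on left): tree is (- (* 3 3) 3)
Prefix: - * 3 3 3


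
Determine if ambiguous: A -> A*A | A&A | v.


'v*v&v' has two parse trees (no precedence encoded between * and &)
Ambiguous


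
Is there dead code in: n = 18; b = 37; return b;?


n is assigned but never read
Dead: 'n = 18'


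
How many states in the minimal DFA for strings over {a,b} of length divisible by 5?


Track length mod 5: states 0..4, accept at 0
Minimal DFA: 5 states


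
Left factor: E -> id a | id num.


Common prefix: 'id'
Factored: E -> id E', E' -> a | num


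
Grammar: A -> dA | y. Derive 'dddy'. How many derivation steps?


Derivation: A => dA => ddA => dddA => dddy
Steps: 4


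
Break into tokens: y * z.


Scan left to right, longest-match per lexeme
Tokens: ID(y), OP(*), ID(z)


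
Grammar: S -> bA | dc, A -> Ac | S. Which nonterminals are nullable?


A nonterminal is nullable iff some alternative derives ε (directly, or every symbol in it is nullable)
Nullable: {}


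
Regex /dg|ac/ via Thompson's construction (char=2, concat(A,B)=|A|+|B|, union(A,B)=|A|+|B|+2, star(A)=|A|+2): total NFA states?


Syntax tree has 4 char leaf(s), 1 union(s), 0 star(s)
chars contribute 4×2 = 8; each union adds +2; each star adds +2
Total: 8 + 2 + 0 = 10 states


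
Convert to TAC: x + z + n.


Break into single-operator statements:
t1 = x + z
t2 = t1 + n


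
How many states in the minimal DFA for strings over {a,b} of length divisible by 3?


Track length mod 3: states 0..2, accept at 0
Minimal DFA: 3 states


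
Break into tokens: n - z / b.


Scan left to right, longest-match per lexeme
Tokens: ID(n), OP(-), ID(z), OP(/), ID(b)


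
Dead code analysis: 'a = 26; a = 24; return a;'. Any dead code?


first assignment to a is overwritten before any read
Dead: 'a = 26'


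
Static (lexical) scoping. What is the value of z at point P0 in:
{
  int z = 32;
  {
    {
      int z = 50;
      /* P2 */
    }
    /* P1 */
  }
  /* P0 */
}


z declared in the same block as P0
z = 32


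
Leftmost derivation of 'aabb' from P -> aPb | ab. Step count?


Derivation: P => aPb => aabb
Steps: 2


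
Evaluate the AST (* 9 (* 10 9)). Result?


Evaluate inner: (* 10 9) = 90
Evaluate root: (* 9 90) = 810
Result: 810


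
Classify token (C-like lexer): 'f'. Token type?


Pattern: letter/underscore followed by alphanumerics, not a keyword
Type: IDENTIFIER


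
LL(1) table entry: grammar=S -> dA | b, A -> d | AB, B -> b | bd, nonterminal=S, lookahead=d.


For [S, d]: 'd' ∈ FIRST(dA)
Entry: S -> dA


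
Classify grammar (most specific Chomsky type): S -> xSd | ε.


Single nonterminal LHS, but x^n d^n is not regular
Classification: Type 2 (Context-Free)


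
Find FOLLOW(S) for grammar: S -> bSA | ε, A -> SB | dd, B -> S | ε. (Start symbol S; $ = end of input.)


$ ∈ FOLLOW(S). For each A -> αBβ: add FIRST(β)\{ε} to FOLLOW(B); if β nullable, add FOLLOW(A).
FOLLOW(S) = {$, b, d}


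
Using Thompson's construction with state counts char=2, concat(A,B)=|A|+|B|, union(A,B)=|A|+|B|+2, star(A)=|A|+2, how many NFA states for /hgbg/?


Syntax tree has 4 char leaf(s), 0 union(s), 0 star(s)
chars contribute 4×2 = 8; each union adds +2; each star adds +2
Total: 8 + 0 + 0 = 8 states


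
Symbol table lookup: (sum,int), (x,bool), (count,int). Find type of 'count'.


Lookup 'count' → type int


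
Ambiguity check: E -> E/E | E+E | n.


'n/n+n' has two parse trees (no precedence encoded between / and +)
Ambiguous


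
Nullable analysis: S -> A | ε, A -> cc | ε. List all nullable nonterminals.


A nonterminal is nullable iff some alternative derives ε (directly, or every symbol in it is nullable)
Nullable: {A, S}


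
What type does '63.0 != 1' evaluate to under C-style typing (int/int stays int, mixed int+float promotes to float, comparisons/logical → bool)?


Operand types: float != int
Rule: comparison yields bool
Result type: bool


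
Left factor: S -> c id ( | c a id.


Common prefix: 'c'
Factored: S -> c S', S' -> id ( | a id


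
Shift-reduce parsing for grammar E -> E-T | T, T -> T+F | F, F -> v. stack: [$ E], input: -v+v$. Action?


shift '-' to continue E -> E-T
Action: shift


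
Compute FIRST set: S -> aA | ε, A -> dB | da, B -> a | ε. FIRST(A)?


Per alternative of A: FIRST(dB) = {d}; FIRST(da) = {d}
FIRST(A) = {d}


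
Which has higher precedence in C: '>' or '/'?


'/' is multiplicative (level 10); '>' is relational (level 7)
Higher level binds tighter
'/' has higher precedence than '>'


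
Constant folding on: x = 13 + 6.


13 + 6 = 19 at compile time
Optimized: x = 19


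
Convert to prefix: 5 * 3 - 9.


left-to-right (same/higher precedence on left): tree is (- (* 5 3) 9)
Prefix: - * 5 3 9


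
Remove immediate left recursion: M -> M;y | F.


Left-recursive alternatives: M;y; non-recursive: F
Introduce M': M -> FM', M' -> ;yM' | ε


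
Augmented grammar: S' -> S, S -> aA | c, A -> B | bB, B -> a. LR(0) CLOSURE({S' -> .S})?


Start: S' -> .S
For each item with dot before a nonterminal B, add B -> .γ for every B-production
Closure: [S' -> .S, S -> .aA, S -> .c]
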